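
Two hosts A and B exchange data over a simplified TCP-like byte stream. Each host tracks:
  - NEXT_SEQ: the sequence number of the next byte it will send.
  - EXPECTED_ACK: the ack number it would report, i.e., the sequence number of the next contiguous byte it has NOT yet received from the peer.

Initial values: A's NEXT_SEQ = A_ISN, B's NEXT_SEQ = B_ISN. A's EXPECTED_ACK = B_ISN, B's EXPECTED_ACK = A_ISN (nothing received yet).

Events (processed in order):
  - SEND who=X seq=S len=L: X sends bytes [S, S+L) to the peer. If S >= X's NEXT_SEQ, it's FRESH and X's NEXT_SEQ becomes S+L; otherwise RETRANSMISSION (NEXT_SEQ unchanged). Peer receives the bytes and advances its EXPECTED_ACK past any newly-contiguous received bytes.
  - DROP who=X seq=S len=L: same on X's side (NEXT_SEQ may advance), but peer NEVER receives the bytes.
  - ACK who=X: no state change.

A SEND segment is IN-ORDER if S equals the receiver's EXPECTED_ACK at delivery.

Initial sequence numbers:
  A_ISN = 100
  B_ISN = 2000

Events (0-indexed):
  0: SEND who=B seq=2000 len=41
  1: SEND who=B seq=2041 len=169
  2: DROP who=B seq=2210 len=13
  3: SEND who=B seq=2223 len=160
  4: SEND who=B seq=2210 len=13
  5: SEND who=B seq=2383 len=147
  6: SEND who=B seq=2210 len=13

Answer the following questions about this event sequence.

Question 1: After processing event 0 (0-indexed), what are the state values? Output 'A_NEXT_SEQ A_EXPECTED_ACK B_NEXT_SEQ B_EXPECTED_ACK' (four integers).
After event 0: A_seq=100 A_ack=2041 B_seq=2041 B_ack=100

100 2041 2041 100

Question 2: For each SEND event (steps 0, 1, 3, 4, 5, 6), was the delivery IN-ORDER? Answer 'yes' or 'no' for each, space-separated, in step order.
Answer: yes yes no yes yes no

Derivation:
Step 0: SEND seq=2000 -> in-order
Step 1: SEND seq=2041 -> in-order
Step 3: SEND seq=2223 -> out-of-order
Step 4: SEND seq=2210 -> in-order
Step 5: SEND seq=2383 -> in-order
Step 6: SEND seq=2210 -> out-of-order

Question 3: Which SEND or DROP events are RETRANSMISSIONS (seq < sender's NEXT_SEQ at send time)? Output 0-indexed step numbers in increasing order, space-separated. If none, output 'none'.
Answer: 4 6

Derivation:
Step 0: SEND seq=2000 -> fresh
Step 1: SEND seq=2041 -> fresh
Step 2: DROP seq=2210 -> fresh
Step 3: SEND seq=2223 -> fresh
Step 4: SEND seq=2210 -> retransmit
Step 5: SEND seq=2383 -> fresh
Step 6: SEND seq=2210 -> retransmit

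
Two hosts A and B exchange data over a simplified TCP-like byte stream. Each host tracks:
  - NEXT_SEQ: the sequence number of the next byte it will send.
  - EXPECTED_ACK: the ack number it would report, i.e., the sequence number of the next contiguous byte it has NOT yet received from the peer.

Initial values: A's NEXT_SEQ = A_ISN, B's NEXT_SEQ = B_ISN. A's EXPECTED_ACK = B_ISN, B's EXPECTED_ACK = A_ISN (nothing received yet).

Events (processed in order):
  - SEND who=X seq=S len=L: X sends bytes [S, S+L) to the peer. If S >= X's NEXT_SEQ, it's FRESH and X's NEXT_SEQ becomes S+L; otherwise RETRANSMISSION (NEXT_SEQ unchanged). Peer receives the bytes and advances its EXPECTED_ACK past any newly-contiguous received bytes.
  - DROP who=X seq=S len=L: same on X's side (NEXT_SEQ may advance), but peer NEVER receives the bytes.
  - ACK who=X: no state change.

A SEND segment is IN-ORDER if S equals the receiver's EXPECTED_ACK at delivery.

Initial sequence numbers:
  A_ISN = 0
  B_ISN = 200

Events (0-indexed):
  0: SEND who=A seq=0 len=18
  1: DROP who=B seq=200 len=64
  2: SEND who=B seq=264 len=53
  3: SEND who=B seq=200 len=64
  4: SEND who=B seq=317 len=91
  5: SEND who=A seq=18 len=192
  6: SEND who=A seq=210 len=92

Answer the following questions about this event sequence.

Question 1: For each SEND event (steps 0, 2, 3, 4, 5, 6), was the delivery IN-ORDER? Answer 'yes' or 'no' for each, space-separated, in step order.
Answer: yes no yes yes yes yes

Derivation:
Step 0: SEND seq=0 -> in-order
Step 2: SEND seq=264 -> out-of-order
Step 3: SEND seq=200 -> in-order
Step 4: SEND seq=317 -> in-order
Step 5: SEND seq=18 -> in-order
Step 6: SEND seq=210 -> in-order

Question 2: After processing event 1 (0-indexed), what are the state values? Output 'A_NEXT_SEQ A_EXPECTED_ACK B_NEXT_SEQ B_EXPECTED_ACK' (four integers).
After event 0: A_seq=18 A_ack=200 B_seq=200 B_ack=18
After event 1: A_seq=18 A_ack=200 B_seq=264 B_ack=18

18 200 264 18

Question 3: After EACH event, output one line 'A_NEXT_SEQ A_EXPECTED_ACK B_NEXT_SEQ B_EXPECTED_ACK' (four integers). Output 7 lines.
18 200 200 18
18 200 264 18
18 200 317 18
18 317 317 18
18 408 408 18
210 408 408 210
302 408 408 302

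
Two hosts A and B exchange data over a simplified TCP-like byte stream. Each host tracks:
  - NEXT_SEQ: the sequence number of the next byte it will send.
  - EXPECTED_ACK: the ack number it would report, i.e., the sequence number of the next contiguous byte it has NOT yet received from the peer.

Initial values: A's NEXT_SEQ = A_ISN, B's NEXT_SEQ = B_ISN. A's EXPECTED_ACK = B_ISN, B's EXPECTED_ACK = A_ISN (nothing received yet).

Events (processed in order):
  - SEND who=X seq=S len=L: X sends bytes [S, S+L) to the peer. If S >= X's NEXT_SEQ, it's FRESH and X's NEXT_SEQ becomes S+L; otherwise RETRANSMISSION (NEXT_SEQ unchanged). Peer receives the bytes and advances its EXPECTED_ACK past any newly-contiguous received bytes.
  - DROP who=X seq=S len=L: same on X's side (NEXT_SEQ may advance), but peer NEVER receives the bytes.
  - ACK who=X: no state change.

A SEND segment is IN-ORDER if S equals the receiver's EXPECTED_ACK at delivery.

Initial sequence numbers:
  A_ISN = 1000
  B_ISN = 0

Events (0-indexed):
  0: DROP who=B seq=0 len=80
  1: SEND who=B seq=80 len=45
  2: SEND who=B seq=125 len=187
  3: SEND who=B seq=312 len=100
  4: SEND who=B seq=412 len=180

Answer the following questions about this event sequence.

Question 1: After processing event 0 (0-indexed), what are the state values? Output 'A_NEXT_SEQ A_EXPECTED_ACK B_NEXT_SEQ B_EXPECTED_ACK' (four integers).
After event 0: A_seq=1000 A_ack=0 B_seq=80 B_ack=1000

1000 0 80 1000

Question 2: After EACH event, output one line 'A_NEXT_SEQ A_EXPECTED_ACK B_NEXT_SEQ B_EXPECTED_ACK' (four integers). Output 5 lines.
1000 0 80 1000
1000 0 125 1000
1000 0 312 1000
1000 0 412 1000
1000 0 592 1000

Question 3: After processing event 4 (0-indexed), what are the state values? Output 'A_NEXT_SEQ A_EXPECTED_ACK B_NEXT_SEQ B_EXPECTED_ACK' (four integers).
After event 0: A_seq=1000 A_ack=0 B_seq=80 B_ack=1000
After event 1: A_seq=1000 A_ack=0 B_seq=125 B_ack=1000
After event 2: A_seq=1000 A_ack=0 B_seq=312 B_ack=1000
After event 3: A_seq=1000 A_ack=0 B_seq=412 B_ack=1000
After event 4: A_seq=1000 A_ack=0 B_seq=592 B_ack=1000

1000 0 592 1000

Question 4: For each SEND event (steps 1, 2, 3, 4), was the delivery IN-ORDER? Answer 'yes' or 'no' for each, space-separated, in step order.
Answer: no no no no

Derivation:
Step 1: SEND seq=80 -> out-of-order
Step 2: SEND seq=125 -> out-of-order
Step 3: SEND seq=312 -> out-of-order
Step 4: SEND seq=412 -> out-of-order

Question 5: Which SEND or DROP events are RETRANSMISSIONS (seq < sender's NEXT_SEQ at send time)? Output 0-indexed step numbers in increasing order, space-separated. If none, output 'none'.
Answer: none

Derivation:
Step 0: DROP seq=0 -> fresh
Step 1: SEND seq=80 -> fresh
Step 2: SEND seq=125 -> fresh
Step 3: SEND seq=312 -> fresh
Step 4: SEND seq=412 -> fresh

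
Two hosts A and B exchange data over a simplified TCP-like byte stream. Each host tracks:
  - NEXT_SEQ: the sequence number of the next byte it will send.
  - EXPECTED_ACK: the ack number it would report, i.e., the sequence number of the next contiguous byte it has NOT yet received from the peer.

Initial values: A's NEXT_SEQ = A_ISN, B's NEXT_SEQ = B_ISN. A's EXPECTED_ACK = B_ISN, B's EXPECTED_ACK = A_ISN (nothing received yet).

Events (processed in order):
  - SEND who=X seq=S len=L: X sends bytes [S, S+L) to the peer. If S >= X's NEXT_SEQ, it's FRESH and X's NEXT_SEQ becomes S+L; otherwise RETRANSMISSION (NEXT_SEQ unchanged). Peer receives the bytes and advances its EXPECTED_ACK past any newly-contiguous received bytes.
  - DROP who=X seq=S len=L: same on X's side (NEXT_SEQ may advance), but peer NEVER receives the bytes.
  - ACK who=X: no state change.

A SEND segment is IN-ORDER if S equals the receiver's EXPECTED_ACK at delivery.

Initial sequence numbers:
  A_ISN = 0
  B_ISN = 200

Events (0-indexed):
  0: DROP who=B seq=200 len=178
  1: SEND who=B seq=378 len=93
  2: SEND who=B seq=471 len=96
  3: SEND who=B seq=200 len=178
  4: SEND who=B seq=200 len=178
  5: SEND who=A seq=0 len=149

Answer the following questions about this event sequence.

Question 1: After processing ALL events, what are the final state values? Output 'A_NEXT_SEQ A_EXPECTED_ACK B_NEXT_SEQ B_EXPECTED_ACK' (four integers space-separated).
After event 0: A_seq=0 A_ack=200 B_seq=378 B_ack=0
After event 1: A_seq=0 A_ack=200 B_seq=471 B_ack=0
After event 2: A_seq=0 A_ack=200 B_seq=567 B_ack=0
After event 3: A_seq=0 A_ack=567 B_seq=567 B_ack=0
After event 4: A_seq=0 A_ack=567 B_seq=567 B_ack=0
After event 5: A_seq=149 A_ack=567 B_seq=567 B_ack=149

Answer: 149 567 567 149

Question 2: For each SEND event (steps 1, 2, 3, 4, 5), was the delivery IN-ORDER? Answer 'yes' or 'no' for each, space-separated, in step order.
Step 1: SEND seq=378 -> out-of-order
Step 2: SEND seq=471 -> out-of-order
Step 3: SEND seq=200 -> in-order
Step 4: SEND seq=200 -> out-of-order
Step 5: SEND seq=0 -> in-order

Answer: no no yes no yes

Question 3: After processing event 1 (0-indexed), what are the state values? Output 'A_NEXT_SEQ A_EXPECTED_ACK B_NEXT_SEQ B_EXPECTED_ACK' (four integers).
After event 0: A_seq=0 A_ack=200 B_seq=378 B_ack=0
After event 1: A_seq=0 A_ack=200 B_seq=471 B_ack=0

0 200 471 0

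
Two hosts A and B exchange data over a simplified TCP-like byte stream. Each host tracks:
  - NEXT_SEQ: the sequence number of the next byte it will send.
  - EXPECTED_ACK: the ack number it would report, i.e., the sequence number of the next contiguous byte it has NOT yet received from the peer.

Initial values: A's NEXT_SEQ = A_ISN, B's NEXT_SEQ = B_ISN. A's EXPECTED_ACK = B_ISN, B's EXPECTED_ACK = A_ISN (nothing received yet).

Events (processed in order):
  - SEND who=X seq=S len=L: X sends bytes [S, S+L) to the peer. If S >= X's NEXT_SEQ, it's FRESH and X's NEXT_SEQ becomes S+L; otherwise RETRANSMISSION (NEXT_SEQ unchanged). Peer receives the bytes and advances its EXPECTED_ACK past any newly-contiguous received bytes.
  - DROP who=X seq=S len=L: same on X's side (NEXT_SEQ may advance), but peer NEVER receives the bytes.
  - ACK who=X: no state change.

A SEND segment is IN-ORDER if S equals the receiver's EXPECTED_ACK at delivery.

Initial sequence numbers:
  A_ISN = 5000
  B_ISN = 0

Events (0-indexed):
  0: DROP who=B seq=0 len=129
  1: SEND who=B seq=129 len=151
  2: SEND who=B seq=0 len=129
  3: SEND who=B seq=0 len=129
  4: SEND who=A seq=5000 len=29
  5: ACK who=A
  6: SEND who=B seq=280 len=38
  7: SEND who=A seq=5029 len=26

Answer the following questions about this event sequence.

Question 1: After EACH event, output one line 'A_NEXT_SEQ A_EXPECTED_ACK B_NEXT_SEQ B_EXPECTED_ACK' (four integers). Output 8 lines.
5000 0 129 5000
5000 0 280 5000
5000 280 280 5000
5000 280 280 5000
5029 280 280 5029
5029 280 280 5029
5029 318 318 5029
5055 318 318 5055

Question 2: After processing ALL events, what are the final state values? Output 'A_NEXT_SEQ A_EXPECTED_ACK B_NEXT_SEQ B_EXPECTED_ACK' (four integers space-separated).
Answer: 5055 318 318 5055

Derivation:
After event 0: A_seq=5000 A_ack=0 B_seq=129 B_ack=5000
After event 1: A_seq=5000 A_ack=0 B_seq=280 B_ack=5000
After event 2: A_seq=5000 A_ack=280 B_seq=280 B_ack=5000
After event 3: A_seq=5000 A_ack=280 B_seq=280 B_ack=5000
After event 4: A_seq=5029 A_ack=280 B_seq=280 B_ack=5029
After event 5: A_seq=5029 A_ack=280 B_seq=280 B_ack=5029
After event 6: A_seq=5029 A_ack=318 B_seq=318 B_ack=5029
After event 7: A_seq=5055 A_ack=318 B_seq=318 B_ack=5055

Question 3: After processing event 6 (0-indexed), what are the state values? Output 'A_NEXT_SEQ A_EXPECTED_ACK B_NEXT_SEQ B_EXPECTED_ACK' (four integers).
After event 0: A_seq=5000 A_ack=0 B_seq=129 B_ack=5000
After event 1: A_seq=5000 A_ack=0 B_seq=280 B_ack=5000
After event 2: A_seq=5000 A_ack=280 B_seq=280 B_ack=5000
After event 3: A_seq=5000 A_ack=280 B_seq=280 B_ack=5000
After event 4: A_seq=5029 A_ack=280 B_seq=280 B_ack=5029
After event 5: A_seq=5029 A_ack=280 B_seq=280 B_ack=5029
After event 6: A_seq=5029 A_ack=318 B_seq=318 B_ack=5029

5029 318 318 5029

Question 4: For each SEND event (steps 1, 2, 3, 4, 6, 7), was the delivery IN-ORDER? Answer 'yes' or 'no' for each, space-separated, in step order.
Step 1: SEND seq=129 -> out-of-order
Step 2: SEND seq=0 -> in-order
Step 3: SEND seq=0 -> out-of-order
Step 4: SEND seq=5000 -> in-order
Step 6: SEND seq=280 -> in-order
Step 7: SEND seq=5029 -> in-order

Answer: no yes no yes yes yes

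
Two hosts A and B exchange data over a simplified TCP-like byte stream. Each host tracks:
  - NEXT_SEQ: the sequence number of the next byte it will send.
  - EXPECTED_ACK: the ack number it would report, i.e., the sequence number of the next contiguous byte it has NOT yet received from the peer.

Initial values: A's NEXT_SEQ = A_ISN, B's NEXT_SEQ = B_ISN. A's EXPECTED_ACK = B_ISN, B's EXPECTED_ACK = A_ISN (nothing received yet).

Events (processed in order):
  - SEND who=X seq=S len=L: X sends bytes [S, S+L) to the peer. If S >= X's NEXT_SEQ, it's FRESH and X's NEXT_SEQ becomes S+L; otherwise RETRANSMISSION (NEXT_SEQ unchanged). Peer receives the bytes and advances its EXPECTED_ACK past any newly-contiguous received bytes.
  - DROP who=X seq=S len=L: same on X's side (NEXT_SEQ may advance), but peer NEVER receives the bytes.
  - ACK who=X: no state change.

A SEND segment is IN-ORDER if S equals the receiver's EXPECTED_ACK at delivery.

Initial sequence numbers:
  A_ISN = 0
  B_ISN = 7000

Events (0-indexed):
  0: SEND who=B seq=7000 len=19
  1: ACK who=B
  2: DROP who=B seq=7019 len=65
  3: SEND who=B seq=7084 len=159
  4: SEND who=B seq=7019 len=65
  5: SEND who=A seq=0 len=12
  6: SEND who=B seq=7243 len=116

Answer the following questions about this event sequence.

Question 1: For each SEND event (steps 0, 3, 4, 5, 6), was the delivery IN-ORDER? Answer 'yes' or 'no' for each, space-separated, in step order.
Step 0: SEND seq=7000 -> in-order
Step 3: SEND seq=7084 -> out-of-order
Step 4: SEND seq=7019 -> in-order
Step 5: SEND seq=0 -> in-order
Step 6: SEND seq=7243 -> in-order

Answer: yes no yes yes yes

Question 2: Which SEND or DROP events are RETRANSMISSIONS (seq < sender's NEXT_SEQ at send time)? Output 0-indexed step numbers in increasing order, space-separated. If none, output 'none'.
Answer: 4

Derivation:
Step 0: SEND seq=7000 -> fresh
Step 2: DROP seq=7019 -> fresh
Step 3: SEND seq=7084 -> fresh
Step 4: SEND seq=7019 -> retransmit
Step 5: SEND seq=0 -> fresh
Step 6: SEND seq=7243 -> fresh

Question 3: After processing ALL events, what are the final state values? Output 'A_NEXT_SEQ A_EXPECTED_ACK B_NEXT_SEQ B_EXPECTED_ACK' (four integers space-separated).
Answer: 12 7359 7359 12

Derivation:
After event 0: A_seq=0 A_ack=7019 B_seq=7019 B_ack=0
After event 1: A_seq=0 A_ack=7019 B_seq=7019 B_ack=0
After event 2: A_seq=0 A_ack=7019 B_seq=7084 B_ack=0
After event 3: A_seq=0 A_ack=7019 B_seq=7243 B_ack=0
After event 4: A_seq=0 A_ack=7243 B_seq=7243 B_ack=0
After event 5: A_seq=12 A_ack=7243 B_seq=7243 B_ack=12
After event 6: A_seq=12 A_ack=7359 B_seq=7359 B_ack=12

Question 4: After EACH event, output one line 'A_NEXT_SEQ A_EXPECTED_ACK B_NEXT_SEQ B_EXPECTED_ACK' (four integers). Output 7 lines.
0 7019 7019 0
0 7019 7019 0
0 7019 7084 0
0 7019 7243 0
0 7243 7243 0
12 7243 7243 12
12 7359 7359 12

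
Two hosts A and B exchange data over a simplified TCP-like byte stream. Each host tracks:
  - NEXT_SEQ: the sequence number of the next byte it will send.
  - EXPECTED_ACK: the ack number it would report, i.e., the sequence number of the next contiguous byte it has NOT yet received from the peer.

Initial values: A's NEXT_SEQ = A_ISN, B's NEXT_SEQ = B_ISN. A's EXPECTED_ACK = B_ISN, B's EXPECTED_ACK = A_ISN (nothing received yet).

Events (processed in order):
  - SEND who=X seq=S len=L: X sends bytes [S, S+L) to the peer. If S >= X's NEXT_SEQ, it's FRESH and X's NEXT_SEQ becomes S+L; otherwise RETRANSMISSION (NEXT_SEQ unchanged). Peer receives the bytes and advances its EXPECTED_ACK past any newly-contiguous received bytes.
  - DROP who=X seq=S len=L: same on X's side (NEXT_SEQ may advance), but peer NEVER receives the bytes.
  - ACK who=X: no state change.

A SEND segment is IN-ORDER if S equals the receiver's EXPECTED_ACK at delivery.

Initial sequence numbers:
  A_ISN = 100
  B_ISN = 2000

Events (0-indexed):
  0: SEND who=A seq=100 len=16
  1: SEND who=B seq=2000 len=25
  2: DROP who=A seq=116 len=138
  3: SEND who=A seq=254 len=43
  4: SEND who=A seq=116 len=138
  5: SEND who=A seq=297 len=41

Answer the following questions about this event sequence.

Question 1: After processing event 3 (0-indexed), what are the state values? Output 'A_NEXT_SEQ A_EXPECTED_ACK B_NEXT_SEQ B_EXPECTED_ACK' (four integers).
After event 0: A_seq=116 A_ack=2000 B_seq=2000 B_ack=116
After event 1: A_seq=116 A_ack=2025 B_seq=2025 B_ack=116
After event 2: A_seq=254 A_ack=2025 B_seq=2025 B_ack=116
After event 3: A_seq=297 A_ack=2025 B_seq=2025 B_ack=116

297 2025 2025 116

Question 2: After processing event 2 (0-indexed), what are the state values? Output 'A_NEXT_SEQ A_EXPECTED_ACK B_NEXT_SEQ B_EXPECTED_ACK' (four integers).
After event 0: A_seq=116 A_ack=2000 B_seq=2000 B_ack=116
After event 1: A_seq=116 A_ack=2025 B_seq=2025 B_ack=116
After event 2: A_seq=254 A_ack=2025 B_seq=2025 B_ack=116

254 2025 2025 116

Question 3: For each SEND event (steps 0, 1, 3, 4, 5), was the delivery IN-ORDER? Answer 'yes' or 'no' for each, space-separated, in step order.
Step 0: SEND seq=100 -> in-order
Step 1: SEND seq=2000 -> in-order
Step 3: SEND seq=254 -> out-of-order
Step 4: SEND seq=116 -> in-order
Step 5: SEND seq=297 -> in-order

Answer: yes yes no yes yes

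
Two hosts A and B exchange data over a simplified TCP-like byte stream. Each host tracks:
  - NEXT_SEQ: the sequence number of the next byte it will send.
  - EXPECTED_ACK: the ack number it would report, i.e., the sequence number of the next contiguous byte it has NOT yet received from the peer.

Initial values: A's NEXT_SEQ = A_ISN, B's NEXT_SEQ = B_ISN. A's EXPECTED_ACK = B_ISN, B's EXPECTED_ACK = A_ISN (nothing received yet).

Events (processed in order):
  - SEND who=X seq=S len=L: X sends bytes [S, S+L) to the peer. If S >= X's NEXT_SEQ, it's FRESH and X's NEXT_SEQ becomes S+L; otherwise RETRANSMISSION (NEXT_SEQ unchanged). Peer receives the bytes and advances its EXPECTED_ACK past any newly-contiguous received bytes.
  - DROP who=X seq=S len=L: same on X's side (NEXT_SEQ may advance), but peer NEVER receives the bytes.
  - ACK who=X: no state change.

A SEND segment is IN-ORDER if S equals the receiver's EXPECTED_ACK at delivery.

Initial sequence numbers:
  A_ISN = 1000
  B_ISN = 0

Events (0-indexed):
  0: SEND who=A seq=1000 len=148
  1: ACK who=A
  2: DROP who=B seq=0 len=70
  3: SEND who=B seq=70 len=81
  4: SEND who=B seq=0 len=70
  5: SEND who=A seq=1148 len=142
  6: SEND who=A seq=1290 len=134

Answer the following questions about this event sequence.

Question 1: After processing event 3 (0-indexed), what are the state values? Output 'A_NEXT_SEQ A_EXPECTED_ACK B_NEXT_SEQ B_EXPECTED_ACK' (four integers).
After event 0: A_seq=1148 A_ack=0 B_seq=0 B_ack=1148
After event 1: A_seq=1148 A_ack=0 B_seq=0 B_ack=1148
After event 2: A_seq=1148 A_ack=0 B_seq=70 B_ack=1148
After event 3: A_seq=1148 A_ack=0 B_seq=151 B_ack=1148

1148 0 151 1148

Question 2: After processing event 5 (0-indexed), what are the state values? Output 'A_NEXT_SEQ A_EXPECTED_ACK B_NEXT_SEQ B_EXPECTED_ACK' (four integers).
After event 0: A_seq=1148 A_ack=0 B_seq=0 B_ack=1148
After event 1: A_seq=1148 A_ack=0 B_seq=0 B_ack=1148
After event 2: A_seq=1148 A_ack=0 B_seq=70 B_ack=1148
After event 3: A_seq=1148 A_ack=0 B_seq=151 B_ack=1148
After event 4: A_seq=1148 A_ack=151 B_seq=151 B_ack=1148
After event 5: A_seq=1290 A_ack=151 B_seq=151 B_ack=1290

1290 151 151 1290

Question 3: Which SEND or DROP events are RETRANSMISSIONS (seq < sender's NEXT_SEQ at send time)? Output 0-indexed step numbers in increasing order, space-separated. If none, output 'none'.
Answer: 4

Derivation:
Step 0: SEND seq=1000 -> fresh
Step 2: DROP seq=0 -> fresh
Step 3: SEND seq=70 -> fresh
Step 4: SEND seq=0 -> retransmit
Step 5: SEND seq=1148 -> fresh
Step 6: SEND seq=1290 -> fresh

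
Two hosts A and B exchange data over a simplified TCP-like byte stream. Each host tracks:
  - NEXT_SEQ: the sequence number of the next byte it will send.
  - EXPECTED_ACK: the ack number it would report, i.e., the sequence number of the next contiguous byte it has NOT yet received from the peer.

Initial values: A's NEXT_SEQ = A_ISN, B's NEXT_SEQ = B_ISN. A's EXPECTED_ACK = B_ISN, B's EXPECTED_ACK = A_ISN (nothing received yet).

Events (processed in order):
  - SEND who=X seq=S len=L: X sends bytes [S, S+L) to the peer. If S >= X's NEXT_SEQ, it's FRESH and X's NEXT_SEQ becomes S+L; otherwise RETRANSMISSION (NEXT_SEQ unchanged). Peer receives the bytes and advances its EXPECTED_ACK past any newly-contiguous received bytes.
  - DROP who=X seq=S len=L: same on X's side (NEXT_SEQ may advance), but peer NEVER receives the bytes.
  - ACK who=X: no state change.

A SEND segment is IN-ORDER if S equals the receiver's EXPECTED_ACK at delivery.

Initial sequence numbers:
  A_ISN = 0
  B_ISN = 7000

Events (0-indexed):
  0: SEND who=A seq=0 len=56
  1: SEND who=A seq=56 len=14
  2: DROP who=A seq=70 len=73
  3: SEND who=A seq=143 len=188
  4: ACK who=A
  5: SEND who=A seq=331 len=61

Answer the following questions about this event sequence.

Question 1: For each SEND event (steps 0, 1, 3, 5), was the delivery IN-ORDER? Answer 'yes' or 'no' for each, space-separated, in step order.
Step 0: SEND seq=0 -> in-order
Step 1: SEND seq=56 -> in-order
Step 3: SEND seq=143 -> out-of-order
Step 5: SEND seq=331 -> out-of-order

Answer: yes yes no no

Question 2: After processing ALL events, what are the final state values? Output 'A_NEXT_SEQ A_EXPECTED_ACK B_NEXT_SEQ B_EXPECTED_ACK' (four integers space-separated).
After event 0: A_seq=56 A_ack=7000 B_seq=7000 B_ack=56
After event 1: A_seq=70 A_ack=7000 B_seq=7000 B_ack=70
After event 2: A_seq=143 A_ack=7000 B_seq=7000 B_ack=70
After event 3: A_seq=331 A_ack=7000 B_seq=7000 B_ack=70
After event 4: A_seq=331 A_ack=7000 B_seq=7000 B_ack=70
After event 5: A_seq=392 A_ack=7000 B_seq=7000 B_ack=70

Answer: 392 7000 7000 70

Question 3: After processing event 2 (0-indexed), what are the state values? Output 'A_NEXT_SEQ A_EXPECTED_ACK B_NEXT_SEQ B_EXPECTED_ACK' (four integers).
After event 0: A_seq=56 A_ack=7000 B_seq=7000 B_ack=56
After event 1: A_seq=70 A_ack=7000 B_seq=7000 B_ack=70
After event 2: A_seq=143 A_ack=7000 B_seq=7000 B_ack=70

143 7000 7000 70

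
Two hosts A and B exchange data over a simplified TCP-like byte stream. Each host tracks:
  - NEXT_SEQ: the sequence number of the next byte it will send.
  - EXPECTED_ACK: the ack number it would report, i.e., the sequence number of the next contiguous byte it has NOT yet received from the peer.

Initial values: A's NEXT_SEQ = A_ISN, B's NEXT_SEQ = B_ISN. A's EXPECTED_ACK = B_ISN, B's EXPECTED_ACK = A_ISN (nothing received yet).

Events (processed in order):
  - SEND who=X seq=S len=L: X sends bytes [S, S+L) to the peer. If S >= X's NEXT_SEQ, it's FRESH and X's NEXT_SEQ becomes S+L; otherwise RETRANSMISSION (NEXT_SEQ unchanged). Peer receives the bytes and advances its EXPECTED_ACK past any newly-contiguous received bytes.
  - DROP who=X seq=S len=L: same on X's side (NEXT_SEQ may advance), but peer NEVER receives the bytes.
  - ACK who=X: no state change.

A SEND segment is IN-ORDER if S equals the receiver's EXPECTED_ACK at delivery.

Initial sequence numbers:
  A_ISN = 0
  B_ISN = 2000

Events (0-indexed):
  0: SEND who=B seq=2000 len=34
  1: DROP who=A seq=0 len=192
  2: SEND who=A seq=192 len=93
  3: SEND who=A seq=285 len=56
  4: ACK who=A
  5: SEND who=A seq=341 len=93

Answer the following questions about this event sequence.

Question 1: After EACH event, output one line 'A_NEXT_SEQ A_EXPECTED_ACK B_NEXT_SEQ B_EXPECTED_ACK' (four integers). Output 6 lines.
0 2034 2034 0
192 2034 2034 0
285 2034 2034 0
341 2034 2034 0
341 2034 2034 0
434 2034 2034 0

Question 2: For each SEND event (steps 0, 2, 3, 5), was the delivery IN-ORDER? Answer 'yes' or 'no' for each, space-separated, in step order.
Step 0: SEND seq=2000 -> in-order
Step 2: SEND seq=192 -> out-of-order
Step 3: SEND seq=285 -> out-of-order
Step 5: SEND seq=341 -> out-of-order

Answer: yes no no no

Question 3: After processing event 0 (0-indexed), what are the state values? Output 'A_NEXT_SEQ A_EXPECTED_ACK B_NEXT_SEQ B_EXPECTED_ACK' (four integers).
After event 0: A_seq=0 A_ack=2034 B_seq=2034 B_ack=0

0 2034 2034 0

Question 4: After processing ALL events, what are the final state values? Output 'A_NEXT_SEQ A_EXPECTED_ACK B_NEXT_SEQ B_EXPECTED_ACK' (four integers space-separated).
After event 0: A_seq=0 A_ack=2034 B_seq=2034 B_ack=0
After event 1: A_seq=192 A_ack=2034 B_seq=2034 B_ack=0
After event 2: A_seq=285 A_ack=2034 B_seq=2034 B_ack=0
After event 3: A_seq=341 A_ack=2034 B_seq=2034 B_ack=0
After event 4: A_seq=341 A_ack=2034 B_seq=2034 B_ack=0
After event 5: A_seq=434 A_ack=2034 B_seq=2034 B_ack=0

Answer: 434 2034 2034 0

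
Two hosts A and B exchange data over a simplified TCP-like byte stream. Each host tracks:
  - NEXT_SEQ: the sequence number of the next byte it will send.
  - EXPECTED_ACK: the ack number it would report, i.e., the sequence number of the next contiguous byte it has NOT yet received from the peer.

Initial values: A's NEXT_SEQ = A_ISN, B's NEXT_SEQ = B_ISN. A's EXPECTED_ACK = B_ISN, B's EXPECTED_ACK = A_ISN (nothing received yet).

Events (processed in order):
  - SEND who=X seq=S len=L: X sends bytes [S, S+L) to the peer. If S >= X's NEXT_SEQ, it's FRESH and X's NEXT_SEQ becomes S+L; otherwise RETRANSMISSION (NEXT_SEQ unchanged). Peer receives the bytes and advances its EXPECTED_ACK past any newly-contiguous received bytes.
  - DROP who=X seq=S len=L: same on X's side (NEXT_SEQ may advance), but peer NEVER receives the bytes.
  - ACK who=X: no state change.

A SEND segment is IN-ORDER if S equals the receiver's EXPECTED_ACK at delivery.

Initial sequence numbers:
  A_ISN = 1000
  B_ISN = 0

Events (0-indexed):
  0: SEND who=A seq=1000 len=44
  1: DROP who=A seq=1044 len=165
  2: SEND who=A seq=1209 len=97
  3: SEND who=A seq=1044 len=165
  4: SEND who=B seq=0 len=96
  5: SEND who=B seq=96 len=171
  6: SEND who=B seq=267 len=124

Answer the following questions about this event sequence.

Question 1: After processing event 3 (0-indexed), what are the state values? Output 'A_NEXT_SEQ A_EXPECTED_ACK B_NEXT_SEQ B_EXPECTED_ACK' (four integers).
After event 0: A_seq=1044 A_ack=0 B_seq=0 B_ack=1044
After event 1: A_seq=1209 A_ack=0 B_seq=0 B_ack=1044
After event 2: A_seq=1306 A_ack=0 B_seq=0 B_ack=1044
After event 3: A_seq=1306 A_ack=0 B_seq=0 B_ack=1306

1306 0 0 1306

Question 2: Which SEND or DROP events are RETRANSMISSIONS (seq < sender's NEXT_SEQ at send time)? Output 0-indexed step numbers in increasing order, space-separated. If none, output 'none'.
Answer: 3

Derivation:
Step 0: SEND seq=1000 -> fresh
Step 1: DROP seq=1044 -> fresh
Step 2: SEND seq=1209 -> fresh
Step 3: SEND seq=1044 -> retransmit
Step 4: SEND seq=0 -> fresh
Step 5: SEND seq=96 -> fresh
Step 6: SEND seq=267 -> fresh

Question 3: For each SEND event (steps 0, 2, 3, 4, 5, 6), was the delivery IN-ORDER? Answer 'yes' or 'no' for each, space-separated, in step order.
Step 0: SEND seq=1000 -> in-order
Step 2: SEND seq=1209 -> out-of-order
Step 3: SEND seq=1044 -> in-order
Step 4: SEND seq=0 -> in-order
Step 5: SEND seq=96 -> in-order
Step 6: SEND seq=267 -> in-order

Answer: yes no yes yes yes yes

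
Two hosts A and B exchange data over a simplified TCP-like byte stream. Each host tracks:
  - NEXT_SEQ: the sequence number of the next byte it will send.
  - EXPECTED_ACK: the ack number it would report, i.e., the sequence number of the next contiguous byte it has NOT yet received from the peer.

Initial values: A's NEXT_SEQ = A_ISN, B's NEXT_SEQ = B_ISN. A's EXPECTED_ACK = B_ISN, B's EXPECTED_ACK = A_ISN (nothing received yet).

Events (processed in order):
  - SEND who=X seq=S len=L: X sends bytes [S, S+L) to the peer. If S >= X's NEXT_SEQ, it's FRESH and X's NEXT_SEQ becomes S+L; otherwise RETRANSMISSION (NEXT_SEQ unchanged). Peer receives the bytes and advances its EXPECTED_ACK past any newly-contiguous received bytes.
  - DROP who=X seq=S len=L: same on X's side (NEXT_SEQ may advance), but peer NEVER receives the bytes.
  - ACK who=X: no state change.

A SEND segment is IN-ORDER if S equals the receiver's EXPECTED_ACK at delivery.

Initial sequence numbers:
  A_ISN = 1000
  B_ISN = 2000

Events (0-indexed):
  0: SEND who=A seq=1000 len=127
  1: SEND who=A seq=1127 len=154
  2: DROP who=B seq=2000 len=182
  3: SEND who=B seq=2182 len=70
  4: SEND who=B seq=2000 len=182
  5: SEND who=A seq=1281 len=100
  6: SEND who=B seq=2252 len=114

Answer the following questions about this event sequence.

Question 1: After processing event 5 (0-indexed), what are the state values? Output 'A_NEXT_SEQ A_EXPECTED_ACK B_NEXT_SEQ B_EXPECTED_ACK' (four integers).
After event 0: A_seq=1127 A_ack=2000 B_seq=2000 B_ack=1127
After event 1: A_seq=1281 A_ack=2000 B_seq=2000 B_ack=1281
After event 2: A_seq=1281 A_ack=2000 B_seq=2182 B_ack=1281
After event 3: A_seq=1281 A_ack=2000 B_seq=2252 B_ack=1281
After event 4: A_seq=1281 A_ack=2252 B_seq=2252 B_ack=1281
After event 5: A_seq=1381 A_ack=2252 B_seq=2252 B_ack=1381

1381 2252 2252 1381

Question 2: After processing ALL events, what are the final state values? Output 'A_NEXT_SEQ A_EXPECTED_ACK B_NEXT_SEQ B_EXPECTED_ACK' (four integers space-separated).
After event 0: A_seq=1127 A_ack=2000 B_seq=2000 B_ack=1127
After event 1: A_seq=1281 A_ack=2000 B_seq=2000 B_ack=1281
After event 2: A_seq=1281 A_ack=2000 B_seq=2182 B_ack=1281
After event 3: A_seq=1281 A_ack=2000 B_seq=2252 B_ack=1281
After event 4: A_seq=1281 A_ack=2252 B_seq=2252 B_ack=1281
After event 5: A_seq=1381 A_ack=2252 B_seq=2252 B_ack=1381
After event 6: A_seq=1381 A_ack=2366 B_seq=2366 B_ack=1381

Answer: 1381 2366 2366 1381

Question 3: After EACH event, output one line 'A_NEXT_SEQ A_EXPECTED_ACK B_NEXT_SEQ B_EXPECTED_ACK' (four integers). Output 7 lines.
1127 2000 2000 1127
1281 2000 2000 1281
1281 2000 2182 1281
1281 2000 2252 1281
1281 2252 2252 1281
1381 2252 2252 1381
1381 2366 2366 1381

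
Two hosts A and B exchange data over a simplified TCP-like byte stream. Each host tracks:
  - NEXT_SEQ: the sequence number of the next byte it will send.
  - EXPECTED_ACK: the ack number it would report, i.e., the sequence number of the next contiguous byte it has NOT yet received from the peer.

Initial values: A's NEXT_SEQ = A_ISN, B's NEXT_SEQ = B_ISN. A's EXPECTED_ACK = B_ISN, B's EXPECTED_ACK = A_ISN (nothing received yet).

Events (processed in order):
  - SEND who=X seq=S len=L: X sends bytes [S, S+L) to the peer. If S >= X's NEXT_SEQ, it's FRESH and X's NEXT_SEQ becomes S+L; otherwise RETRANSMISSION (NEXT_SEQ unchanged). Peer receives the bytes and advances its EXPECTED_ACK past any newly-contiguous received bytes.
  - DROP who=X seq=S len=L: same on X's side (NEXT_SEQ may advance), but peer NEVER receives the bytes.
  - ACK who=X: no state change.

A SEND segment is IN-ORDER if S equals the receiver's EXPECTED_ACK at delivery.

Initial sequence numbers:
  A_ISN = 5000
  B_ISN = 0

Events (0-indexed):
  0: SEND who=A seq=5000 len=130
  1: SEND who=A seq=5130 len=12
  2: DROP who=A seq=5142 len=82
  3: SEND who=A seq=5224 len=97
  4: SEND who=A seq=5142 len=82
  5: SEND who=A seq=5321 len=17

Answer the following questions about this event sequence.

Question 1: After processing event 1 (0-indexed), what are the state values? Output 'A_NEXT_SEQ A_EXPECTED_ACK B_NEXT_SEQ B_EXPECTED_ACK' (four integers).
After event 0: A_seq=5130 A_ack=0 B_seq=0 B_ack=5130
After event 1: A_seq=5142 A_ack=0 B_seq=0 B_ack=5142

5142 0 0 5142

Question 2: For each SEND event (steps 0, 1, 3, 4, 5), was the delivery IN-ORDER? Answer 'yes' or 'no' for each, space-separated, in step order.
Step 0: SEND seq=5000 -> in-order
Step 1: SEND seq=5130 -> in-order
Step 3: SEND seq=5224 -> out-of-order
Step 4: SEND seq=5142 -> in-order
Step 5: SEND seq=5321 -> in-order

Answer: yes yes no yes yes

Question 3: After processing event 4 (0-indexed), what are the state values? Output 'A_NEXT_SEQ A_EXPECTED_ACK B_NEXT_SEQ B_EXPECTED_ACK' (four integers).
After event 0: A_seq=5130 A_ack=0 B_seq=0 B_ack=5130
After event 1: A_seq=5142 A_ack=0 B_seq=0 B_ack=5142
After event 2: A_seq=5224 A_ack=0 B_seq=0 B_ack=5142
After event 3: A_seq=5321 A_ack=0 B_seq=0 B_ack=5142
After event 4: A_seq=5321 A_ack=0 B_seq=0 B_ack=5321

5321 0 0 5321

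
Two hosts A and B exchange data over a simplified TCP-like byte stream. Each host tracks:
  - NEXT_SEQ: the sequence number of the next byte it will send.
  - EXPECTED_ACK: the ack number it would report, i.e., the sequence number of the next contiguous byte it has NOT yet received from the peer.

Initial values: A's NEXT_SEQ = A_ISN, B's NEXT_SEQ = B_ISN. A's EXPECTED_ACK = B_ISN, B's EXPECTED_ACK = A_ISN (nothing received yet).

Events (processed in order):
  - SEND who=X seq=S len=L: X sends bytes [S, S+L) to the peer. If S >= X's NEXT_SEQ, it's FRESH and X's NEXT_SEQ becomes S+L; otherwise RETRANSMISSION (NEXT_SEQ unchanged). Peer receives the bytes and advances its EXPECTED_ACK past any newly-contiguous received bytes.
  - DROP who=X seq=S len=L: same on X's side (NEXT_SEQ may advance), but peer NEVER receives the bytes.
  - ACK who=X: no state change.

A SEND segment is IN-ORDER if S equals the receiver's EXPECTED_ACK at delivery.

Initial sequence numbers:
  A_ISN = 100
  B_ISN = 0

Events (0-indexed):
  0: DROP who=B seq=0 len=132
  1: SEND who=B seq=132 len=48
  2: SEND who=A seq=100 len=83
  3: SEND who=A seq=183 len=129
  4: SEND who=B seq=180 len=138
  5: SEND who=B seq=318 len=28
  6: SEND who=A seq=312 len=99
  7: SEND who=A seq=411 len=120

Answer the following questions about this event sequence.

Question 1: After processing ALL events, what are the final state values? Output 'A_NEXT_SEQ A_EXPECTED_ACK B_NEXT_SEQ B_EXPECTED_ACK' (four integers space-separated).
Answer: 531 0 346 531

Derivation:
After event 0: A_seq=100 A_ack=0 B_seq=132 B_ack=100
After event 1: A_seq=100 A_ack=0 B_seq=180 B_ack=100
After event 2: A_seq=183 A_ack=0 B_seq=180 B_ack=183
After event 3: A_seq=312 A_ack=0 B_seq=180 B_ack=312
After event 4: A_seq=312 A_ack=0 B_seq=318 B_ack=312
After event 5: A_seq=312 A_ack=0 B_seq=346 B_ack=312
After event 6: A_seq=411 A_ack=0 B_seq=346 B_ack=411
After event 7: A_seq=531 A_ack=0 B_seq=346 B_ack=531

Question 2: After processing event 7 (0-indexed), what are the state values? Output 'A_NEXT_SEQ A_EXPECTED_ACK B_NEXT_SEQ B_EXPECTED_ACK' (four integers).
After event 0: A_seq=100 A_ack=0 B_seq=132 B_ack=100
After event 1: A_seq=100 A_ack=0 B_seq=180 B_ack=100
After event 2: A_seq=183 A_ack=0 B_seq=180 B_ack=183
After event 3: A_seq=312 A_ack=0 B_seq=180 B_ack=312
After event 4: A_seq=312 A_ack=0 B_seq=318 B_ack=312
After event 5: A_seq=312 A_ack=0 B_seq=346 B_ack=312
After event 6: A_seq=411 A_ack=0 B_seq=346 B_ack=411
After event 7: A_seq=531 A_ack=0 B_seq=346 B_ack=531

531 0 346 531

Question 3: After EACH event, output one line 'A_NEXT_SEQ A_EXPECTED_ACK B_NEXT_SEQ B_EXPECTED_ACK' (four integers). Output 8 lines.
100 0 132 100
100 0 180 100
183 0 180 183
312 0 180 312
312 0 318 312
312 0 346 312
411 0 346 411
531 0 346 531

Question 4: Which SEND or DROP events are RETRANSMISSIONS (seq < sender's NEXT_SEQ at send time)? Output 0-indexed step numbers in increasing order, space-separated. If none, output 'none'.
Step 0: DROP seq=0 -> fresh
Step 1: SEND seq=132 -> fresh
Step 2: SEND seq=100 -> fresh
Step 3: SEND seq=183 -> fresh
Step 4: SEND seq=180 -> fresh
Step 5: SEND seq=318 -> fresh
Step 6: SEND seq=312 -> fresh
Step 7: SEND seq=411 -> fresh

Answer: none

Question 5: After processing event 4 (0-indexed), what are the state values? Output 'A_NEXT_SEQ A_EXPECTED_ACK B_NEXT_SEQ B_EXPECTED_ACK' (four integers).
After event 0: A_seq=100 A_ack=0 B_seq=132 B_ack=100
After event 1: A_seq=100 A_ack=0 B_seq=180 B_ack=100
After event 2: A_seq=183 A_ack=0 B_seq=180 B_ack=183
After event 3: A_seq=312 A_ack=0 B_seq=180 B_ack=312
After event 4: A_seq=312 A_ack=0 B_seq=318 B_ack=312

312 0 318 312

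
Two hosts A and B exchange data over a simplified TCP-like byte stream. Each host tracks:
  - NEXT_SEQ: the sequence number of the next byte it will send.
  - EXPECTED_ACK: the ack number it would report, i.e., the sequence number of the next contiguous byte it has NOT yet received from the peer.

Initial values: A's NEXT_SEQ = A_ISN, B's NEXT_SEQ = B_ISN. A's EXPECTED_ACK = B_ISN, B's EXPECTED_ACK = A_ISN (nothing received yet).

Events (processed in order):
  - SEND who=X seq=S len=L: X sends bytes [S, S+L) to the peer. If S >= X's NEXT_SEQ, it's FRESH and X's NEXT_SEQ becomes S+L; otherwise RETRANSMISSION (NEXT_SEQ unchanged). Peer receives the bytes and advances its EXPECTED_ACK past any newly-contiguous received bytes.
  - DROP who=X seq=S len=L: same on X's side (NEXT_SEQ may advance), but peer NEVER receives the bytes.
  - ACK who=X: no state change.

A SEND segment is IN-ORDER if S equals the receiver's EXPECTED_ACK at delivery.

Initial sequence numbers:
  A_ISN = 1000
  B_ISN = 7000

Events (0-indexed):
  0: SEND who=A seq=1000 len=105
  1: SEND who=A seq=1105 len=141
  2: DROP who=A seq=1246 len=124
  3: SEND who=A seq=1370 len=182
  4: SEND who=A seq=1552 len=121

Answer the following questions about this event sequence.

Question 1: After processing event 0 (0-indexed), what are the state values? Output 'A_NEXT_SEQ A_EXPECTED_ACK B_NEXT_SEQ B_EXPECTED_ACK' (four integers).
After event 0: A_seq=1105 A_ack=7000 B_seq=7000 B_ack=1105

1105 7000 7000 1105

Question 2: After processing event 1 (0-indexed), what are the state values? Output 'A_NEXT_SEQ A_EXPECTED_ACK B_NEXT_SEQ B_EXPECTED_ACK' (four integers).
After event 0: A_seq=1105 A_ack=7000 B_seq=7000 B_ack=1105
After event 1: A_seq=1246 A_ack=7000 B_seq=7000 B_ack=1246

1246 7000 7000 1246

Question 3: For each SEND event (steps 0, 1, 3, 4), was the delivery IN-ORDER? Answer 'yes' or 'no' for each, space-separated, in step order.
Step 0: SEND seq=1000 -> in-order
Step 1: SEND seq=1105 -> in-order
Step 3: SEND seq=1370 -> out-of-order
Step 4: SEND seq=1552 -> out-of-order

Answer: yes yes no no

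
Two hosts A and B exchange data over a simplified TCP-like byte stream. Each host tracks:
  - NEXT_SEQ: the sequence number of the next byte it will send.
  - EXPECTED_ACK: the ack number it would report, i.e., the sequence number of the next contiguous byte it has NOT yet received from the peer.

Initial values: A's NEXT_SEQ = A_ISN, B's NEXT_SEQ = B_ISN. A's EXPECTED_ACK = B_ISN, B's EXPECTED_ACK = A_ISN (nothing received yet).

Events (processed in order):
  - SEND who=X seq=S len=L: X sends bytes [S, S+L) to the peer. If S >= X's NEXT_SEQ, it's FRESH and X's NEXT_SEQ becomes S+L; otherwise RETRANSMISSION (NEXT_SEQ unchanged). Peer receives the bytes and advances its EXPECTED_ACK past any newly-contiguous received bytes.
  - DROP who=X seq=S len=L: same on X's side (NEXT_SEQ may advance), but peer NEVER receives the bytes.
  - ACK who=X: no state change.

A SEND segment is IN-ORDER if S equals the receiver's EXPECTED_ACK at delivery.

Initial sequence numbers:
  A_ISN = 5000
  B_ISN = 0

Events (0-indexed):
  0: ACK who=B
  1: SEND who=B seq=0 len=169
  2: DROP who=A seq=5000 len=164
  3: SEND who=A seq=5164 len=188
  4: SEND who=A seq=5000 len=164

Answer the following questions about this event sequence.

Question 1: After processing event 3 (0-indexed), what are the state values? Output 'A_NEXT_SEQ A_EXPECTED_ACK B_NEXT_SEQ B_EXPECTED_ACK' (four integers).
After event 0: A_seq=5000 A_ack=0 B_seq=0 B_ack=5000
After event 1: A_seq=5000 A_ack=169 B_seq=169 B_ack=5000
After event 2: A_seq=5164 A_ack=169 B_seq=169 B_ack=5000
After event 3: A_seq=5352 A_ack=169 B_seq=169 B_ack=5000

5352 169 169 5000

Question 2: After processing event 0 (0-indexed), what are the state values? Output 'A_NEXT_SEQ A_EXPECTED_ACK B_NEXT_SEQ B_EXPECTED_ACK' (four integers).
After event 0: A_seq=5000 A_ack=0 B_seq=0 B_ack=5000

5000 0 0 5000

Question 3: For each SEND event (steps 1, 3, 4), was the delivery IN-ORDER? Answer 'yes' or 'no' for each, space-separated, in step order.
Answer: yes no yes

Derivation:
Step 1: SEND seq=0 -> in-order
Step 3: SEND seq=5164 -> out-of-order
Step 4: SEND seq=5000 -> in-order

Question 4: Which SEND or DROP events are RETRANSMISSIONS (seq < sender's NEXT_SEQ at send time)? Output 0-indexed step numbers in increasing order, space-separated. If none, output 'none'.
Answer: 4

Derivation:
Step 1: SEND seq=0 -> fresh
Step 2: DROP seq=5000 -> fresh
Step 3: SEND seq=5164 -> fresh
Step 4: SEND seq=5000 -> retransmit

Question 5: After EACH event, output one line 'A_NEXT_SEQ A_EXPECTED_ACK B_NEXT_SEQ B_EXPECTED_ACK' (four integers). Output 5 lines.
5000 0 0 5000
5000 169 169 5000
5164 169 169 5000
5352 169 169 5000
5352 169 169 5352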